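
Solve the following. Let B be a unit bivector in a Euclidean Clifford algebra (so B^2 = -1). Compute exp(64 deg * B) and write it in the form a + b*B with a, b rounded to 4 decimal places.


For a unit bivector B with B^2 = -1, the exponential series gives
e^(theta*B) = cos(theta) + sin(theta)*B (the GA analogue of Euler's formula).
theta = 64 degrees = 1.117011 rad
cos(64 deg) = 0.4384
sin(64 deg) = 0.8988
exp(theta*B) = 0.4384 + 0.8988*B


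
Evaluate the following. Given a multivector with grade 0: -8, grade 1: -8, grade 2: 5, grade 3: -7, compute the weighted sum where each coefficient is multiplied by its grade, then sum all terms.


Grade-weighted sum = sum of grade_k * coefficient_k
0*(-8) = 0
1*(-8) = -8
2*5 = 10
3*(-7) = -21
Total = 0 + (-8) + 10 + (-21) = -19


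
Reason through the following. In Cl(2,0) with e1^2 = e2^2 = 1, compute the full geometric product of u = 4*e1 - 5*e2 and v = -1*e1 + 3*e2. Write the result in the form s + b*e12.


Expand: (4*e1 - 5*e2)(-1*e1 + 3*e2)
= 4*(-1)*e1e1 + 4*3*e1e2 + (-5)*(-1)*e2e1 + (-5)*3*e2e2
Using e1^2 = e2^2 = 1, e2e1 = -e1e2:
Scalar part s = 4*(-1) + (-5)*3 = -4 + (-15) = -19
Bivector part b = 4*3 - (-5)*(-1) = 12 - 5 = 7
uv = -19 + 7*e12


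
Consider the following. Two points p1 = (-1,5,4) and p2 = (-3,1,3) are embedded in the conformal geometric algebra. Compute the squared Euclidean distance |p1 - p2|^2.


p1 - p2 = (2, 4, 1)
|p1 - p2|^2 = 2^2 + 4^2 + 1^2
= 4 + 16 + 1
= 21


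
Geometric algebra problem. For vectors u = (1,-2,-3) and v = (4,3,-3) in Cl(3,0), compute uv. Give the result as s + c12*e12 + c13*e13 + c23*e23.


In Cl(3,0): e_i^2 = 1, e_ie_j = -e_je_i for i != j.
Scalar part = u . v = 1*4 + (-2)*3 + (-3)*(-3)
= 4 + (-6) + 9 = 7
e12 coeff = 1*3 - (-2)*4 = 3 - (-8) = 11
e13 coeff = 1*(-3) - (-3)*4 = -3 - (-12) = 9
e23 coeff = (-2)*(-3) - (-3)*3 = 6 - (-9) = 15
uv = 7 + 11*e12 + 9*e13 + 15*e23


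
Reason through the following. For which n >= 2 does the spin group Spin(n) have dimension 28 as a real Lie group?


dim Spin(n) = dim so(n) = n(n-1)/2.
Solve n(n-1)/2 = 28, i.e. n^2 - n - 56 = 0.
Discriminant = 1 + 8*28 = 225
n = (1 + sqrt(225))/2 = (1 + 15)/2 = 8


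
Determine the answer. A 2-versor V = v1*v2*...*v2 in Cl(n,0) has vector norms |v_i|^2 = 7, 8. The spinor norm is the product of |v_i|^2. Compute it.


Spinor norm N(V) = |v1|^2 * |v2|^2 * ... * |v2|^2
= 7 * 8
Running product: 7, 56
N(V) = 56


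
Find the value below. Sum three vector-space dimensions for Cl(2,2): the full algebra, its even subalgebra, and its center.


n = 2 + 2 = 4
Total dim = 2^4 = 16
Even subalgebra dim = 2^3 = 8
n is even, so center dim = 1
Sum = 16 + 8 + 1 = 25


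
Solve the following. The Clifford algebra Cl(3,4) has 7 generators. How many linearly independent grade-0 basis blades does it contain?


Number of grade-k basis blades in Cl(p,q) with n = p + q is C(n, k).
n = 3 + 4 = 7
C(7, 0) = 7! / (0! * 7!)
= 5040 / (1 * 5040)
= 1


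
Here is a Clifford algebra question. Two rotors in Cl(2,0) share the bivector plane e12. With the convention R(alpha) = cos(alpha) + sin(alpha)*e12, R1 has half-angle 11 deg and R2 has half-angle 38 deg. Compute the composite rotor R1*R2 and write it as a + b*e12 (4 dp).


Same-plane rotors commute and their half-angles add:
R1*R2 = cos(a1 + a2) + sin(a1 + a2)*e12.
a1 + a2 = 11 + 38 = 49 deg
cos(49 deg) = 0.6561
sin(49 deg) = 0.7547
R1*R2 = 0.6561 + 0.7547*e12


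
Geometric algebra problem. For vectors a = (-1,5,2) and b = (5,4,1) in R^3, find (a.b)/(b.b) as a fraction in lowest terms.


Projection coefficient = (a . b) / (b . b)
a . b = (-1)*5 + 5*4 + 2*1
= -5 + 20 + 2 = 17
b . b = 5^2 + 4^2 + 1^2
= 25 + 16 + 1 = 42
Coefficient = 17/42
In lowest terms: 17/42


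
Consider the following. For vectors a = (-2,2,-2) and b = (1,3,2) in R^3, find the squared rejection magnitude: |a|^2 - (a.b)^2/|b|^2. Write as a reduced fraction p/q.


|a|^2 = (-2)^2 + 2^2 + (-2)^2 = 12
|b|^2 = 1^2 + 3^2 + 2^2 = 14
a . b = (-2)*1 + 2*3 + (-2)*2 = 0
(a.b)^2 = 0^2 = 0
|rej|^2 = 12 - 0/14
= (168 - 0)/14
= 168/14
In lowest terms: 12/1


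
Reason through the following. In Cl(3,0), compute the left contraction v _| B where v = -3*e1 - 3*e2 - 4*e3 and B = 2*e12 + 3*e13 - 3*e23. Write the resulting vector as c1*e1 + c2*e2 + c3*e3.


Left contraction v _| B = <vB>_1 (grade-1 part of the geometric product vB).
Using e1_|e12 = e2, e2_|e12 = -e1, e1_|e13 = e3, e3_|e13 = -e1, e2_|e23 = e3, e3_|e23 = -e2:
e1 coeff: -v2*b12 - v3*b13 = -(-3)*(2) - (-4)*(3) = 18
e2 coeff: v1*b12 - v3*b23 = (-3)*(2) - (-4)*(-3) = -18
e3 coeff: v1*b13 + v2*b23 = (-3)*(3) + (-3)*(-3) = 0
v _| B = 18*e1 - 18*e2 + 0*e3


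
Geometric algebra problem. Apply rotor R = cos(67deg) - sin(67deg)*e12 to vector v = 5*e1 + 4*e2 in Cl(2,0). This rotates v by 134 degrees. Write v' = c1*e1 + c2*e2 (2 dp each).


Rotor R = cos(67deg) - sin(67deg)*e12
Rotation angle theta = 2 * 67 = 134 degrees
v' = R*v*~R rotates v by theta.
cos(134deg) = -0.6947, sin(134deg) = 0.7193
v'_1 = 5*cos(134deg) - 4*sin(134deg)
= 5*(-0.6947) - 4*0.7193
= -6.35
v'_2 = 5*sin(134deg) + 4*cos(134deg)
= 5*0.7193 + 4*(-0.6947)
= 0.82
v' = -6.35*e1 + 0.82*e2


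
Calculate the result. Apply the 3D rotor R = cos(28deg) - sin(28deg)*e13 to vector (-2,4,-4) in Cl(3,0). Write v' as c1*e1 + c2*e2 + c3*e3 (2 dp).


Rotor R = cos(28deg) - sin(28deg)*e13
Rotation angle theta = 2 * 28 = 56 degrees in the e13 plane (e1 -> e3).
The component perpendicular to the plane (e2) is invariant: v'_2 = v2 = 4.00
cos(56deg) = 0.5592, sin(56deg) = 0.8290
v'_1 = v1*cos(theta) - v3*sin(theta) = -2*0.5592 - (-4)*0.8290 = 2.20
v'_3 = v1*sin(theta) + v3*cos(theta) = -2*0.8290 + (-4)*0.5592 = -3.89
v' = 2.20*e1 + 4.00*e2 - 3.89*e3


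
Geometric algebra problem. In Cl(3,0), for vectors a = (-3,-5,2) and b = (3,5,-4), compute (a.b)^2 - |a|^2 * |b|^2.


a . b = (-3)*3 + (-5)*5 + 2*(-4)
= -9 + (-25) + (-8) = -42
|a|^2 = (-3)^2 + (-5)^2 + 2^2 = 38
|b|^2 = 3^2 + 5^2 + (-4)^2 = 50
(a.b)^2 = (-42)^2 = 1764
|a|^2 * |b|^2 = 38 * 50 = 1900
Result = 1764 - 1900 = -136


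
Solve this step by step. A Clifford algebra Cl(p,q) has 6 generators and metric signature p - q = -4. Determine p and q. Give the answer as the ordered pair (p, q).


We need p + q = 6 and p - q = -4.
Adding: 2p = 6 + (-4) = 2, so p = 1.
Then q = 6 - 1 = 5.
(p, q) = (1, 5)


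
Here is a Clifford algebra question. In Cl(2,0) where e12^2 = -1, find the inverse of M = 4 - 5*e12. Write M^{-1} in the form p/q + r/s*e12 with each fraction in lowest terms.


M = 4 - 5*e12, where e12^2 = -1.
Since M commutes with its reverse ~M = a - b*e12, M * ~M = a^2 - b^2*e12^2 = a^2 + b^2.
So M^{-1} = ~M / (a^2 + b^2) = (a - b*e12)/(a^2 + b^2).
a^2 + b^2 = 16 + 25 = 41
Scalar part = 4/41 = 4/41
Bivector coeff = 5/41 = 5/41
M^{-1} = 4/41 + 5/41*e12


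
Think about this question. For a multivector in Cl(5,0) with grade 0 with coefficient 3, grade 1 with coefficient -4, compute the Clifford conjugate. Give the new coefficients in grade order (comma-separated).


Clifford conjugate sign for grade k: (-1)^(k(k+1)/2)
Grade 0: (-1)^(0*1/2) = (-1)^0 = 1, coeff 3 -> 3
Grade 1: (-1)^(1*2/2) = (-1)^1 = -1, coeff -4 -> 4
Conjugated coefficients: 3, 4


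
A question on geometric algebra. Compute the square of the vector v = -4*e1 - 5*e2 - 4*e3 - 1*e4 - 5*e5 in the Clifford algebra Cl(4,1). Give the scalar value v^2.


v^2 = sum of c_i^2 * e_i^2
Positive signature terms (e_i^2 = +1): (-4)^2 + (-5)^2 + (-4)^2 + (-1)^2 = 58
Negative signature terms (e_j^2 = -1): (-5)^2 = 25
v^2 = 58 - 25 = 33


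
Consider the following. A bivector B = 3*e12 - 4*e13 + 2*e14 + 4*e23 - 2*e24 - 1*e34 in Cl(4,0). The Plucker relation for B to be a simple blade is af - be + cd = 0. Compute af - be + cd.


Plucker relation: af - be + cd
a*f = 3*(-1) = -3
b*e = (-4)*(-2) = 8
c*d = 2*4 = 8
af - be + cd = -3 - 8 + 8
= -3


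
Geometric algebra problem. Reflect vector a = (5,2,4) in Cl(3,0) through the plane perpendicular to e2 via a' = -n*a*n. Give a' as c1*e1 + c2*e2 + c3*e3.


Reflection formula: a' = -n*a*n, with n = e2 (unit vector, n^2 = 1).
For reflection through hyperplane perp to e2:
The component along e2 flips sign, others stay.
a = (5, 2, 4)
a' = (5, -2, 4)
a' = 5*e1 - 2*e2 + 4*e3


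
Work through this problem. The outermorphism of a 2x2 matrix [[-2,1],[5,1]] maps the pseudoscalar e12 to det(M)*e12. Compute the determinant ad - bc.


The outermorphism of a linear map f sends e1^e2 to f(e1)^f(e2).
f(e1) = -2*e1 + 5*e2
f(e2) = 1*e1 + 1*e2
f(e1) ^ f(e2) = (-2*e1 + 5*e2) ^ (1*e1 + 1*e2)
= (-2)*1*e12 + 5*1*e21
= (-2 - 5)*e12
= -7*e12
Coefficient = -7


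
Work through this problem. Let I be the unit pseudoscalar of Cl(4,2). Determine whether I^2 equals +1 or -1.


The pseudoscalar I = e1...e_n (product of all n generators) of Cl(p,q) satisfies I^2 = (-1)^(q + n(n-1)/2).
p = 4, q = 2, n = p + q = 6
n(n-1)/2 = 6 * 5 / 2 = 15
Exponent = q + n(n-1)/2 = 2 + 15 = 17
I^2 = (-1)^17 = -1


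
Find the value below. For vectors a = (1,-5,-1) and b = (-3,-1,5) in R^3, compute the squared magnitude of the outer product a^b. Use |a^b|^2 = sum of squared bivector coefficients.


a wedge b = (a1*b2 - a2*b1)*e12 + (a1*b3 - a3*b1)*e13 + (a2*b3 - a3*b2)*e23
e12 coeff: 1*(-1) - (-5)*(-3) = -1 - 15 = -16
e13 coeff: 1*5 - (-1)*(-3) = 5 - 3 = 2
e23 coeff: (-5)*5 - (-1)*(-1) = -25 - 1 = -26
|a wedge b|^2 = (-16)^2 + 2^2 + (-26)^2
= 256 + 4 + 676
= 936


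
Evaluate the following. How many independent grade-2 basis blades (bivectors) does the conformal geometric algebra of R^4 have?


The conformal model of R^4 uses Cl(5,1) with m = 4 + 2 = 6 generators.
Number of grade-2 blades = C(m, 2) = C(6, 2)
= 6*5/2 = 15


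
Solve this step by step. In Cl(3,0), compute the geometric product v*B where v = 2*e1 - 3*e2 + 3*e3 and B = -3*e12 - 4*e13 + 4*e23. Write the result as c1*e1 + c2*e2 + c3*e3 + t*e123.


vB has grade-1 (vector) and grade-3 (trivector) parts: vB = (v _| B) + (v ^ B).
Vector part <vB>_1:
  e1: -v2*b12 - v3*b13 = -(-3)*(-3) - (3)*(-4) = 3
  e2: v1*b12 - v3*b23 = (2)*(-3) - (3)*(4) = -18
  e3: v1*b13 + v2*b23 = (2)*(-4) + (-3)*(4) = -20
Trivector part <vB>_3:
  e123: v1*b23 - v2*b13 + v3*b12 = (2)*(4) - (-3)*(-4) + (3)*(-3) = -13
vB = 3*e1 - 18*e2 - 20*e3 - 13*e123


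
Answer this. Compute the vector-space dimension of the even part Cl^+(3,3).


Even subalgebra dimension = 2^(n-1)
n = 3 + 3 = 6
2^(6 - 1) = 2^5 = 32
Verification: sum of C(6,k) for even k = 1 + 15 + 15 + 1 = 32
Result = 32


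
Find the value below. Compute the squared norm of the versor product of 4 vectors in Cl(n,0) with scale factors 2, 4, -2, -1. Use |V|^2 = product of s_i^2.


Each vector v_i has |v_i|^2 = s_i^2
Squared scales: 2^2 = 4, 4^2 = 16, (-2)^2 = 4, (-1)^2 = 1
|V|^2 = 4 * 16 * 4 * 1
= 256


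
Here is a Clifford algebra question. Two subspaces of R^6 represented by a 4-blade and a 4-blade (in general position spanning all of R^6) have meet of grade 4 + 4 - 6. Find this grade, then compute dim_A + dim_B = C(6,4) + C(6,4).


Meet grade = grade(A) + grade(B) - n
= 4 + 4 - 6 = 2
C(6,4) = 15
C(6,4) = 15
dim_A + dim_B = 15 + 15 = 30


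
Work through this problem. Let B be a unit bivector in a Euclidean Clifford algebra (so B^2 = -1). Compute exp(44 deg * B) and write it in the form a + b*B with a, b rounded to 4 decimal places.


For a unit bivector B with B^2 = -1, the exponential series gives
e^(theta*B) = cos(theta) + sin(theta)*B (the GA analogue of Euler's formula).
theta = 44 degrees = 0.767945 rad
cos(44 deg) = 0.7193
sin(44 deg) = 0.6947
exp(theta*B) = 0.7193 + 0.6947*B


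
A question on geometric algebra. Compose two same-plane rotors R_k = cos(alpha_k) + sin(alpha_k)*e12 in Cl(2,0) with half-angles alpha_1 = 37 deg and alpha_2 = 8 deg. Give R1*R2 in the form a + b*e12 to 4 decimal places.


Same-plane rotors commute and their half-angles add:
R1*R2 = cos(a1 + a2) + sin(a1 + a2)*e12.
a1 + a2 = 37 + 8 = 45 deg
cos(45 deg) = 0.7071
sin(45 deg) = 0.7071
R1*R2 = 0.7071 + 0.7071*e12


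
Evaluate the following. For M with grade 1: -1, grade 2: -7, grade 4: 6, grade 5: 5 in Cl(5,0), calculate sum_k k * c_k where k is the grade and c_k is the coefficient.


Grade-weighted sum = sum of grade_k * coefficient_k
1*(-1) = -1
2*(-7) = -14
4*6 = 24
5*5 = 25
Total = -1 + (-14) + 24 + 25 = 34


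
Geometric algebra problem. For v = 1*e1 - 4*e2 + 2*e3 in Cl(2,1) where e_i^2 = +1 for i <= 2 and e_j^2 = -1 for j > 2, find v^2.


v^2 = sum of c_i^2 * e_i^2
Positive signature terms (e_i^2 = +1): 1^2 + (-4)^2 = 17
Negative signature terms (e_j^2 = -1): 2^2 = 4
v^2 = 17 - 4 = 13


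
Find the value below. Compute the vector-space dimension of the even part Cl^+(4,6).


Even subalgebra dimension = 2^(n-1)
n = 4 + 6 = 10
2^(10 - 1) = 2^9 = 512
Verification: sum of C(10,k) for even k = 1 + 45 + 210 + 210 + 45 + 1 = 512
Result = 512


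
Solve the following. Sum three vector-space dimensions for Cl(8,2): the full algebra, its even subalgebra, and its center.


n = 8 + 2 = 10
Total dim = 2^10 = 1024
Even subalgebra dim = 2^9 = 512
n is even, so center dim = 1
Sum = 1024 + 512 + 1 = 1537


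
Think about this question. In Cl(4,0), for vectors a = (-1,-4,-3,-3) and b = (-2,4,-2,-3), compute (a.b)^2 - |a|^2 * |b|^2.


a . b = (-1)*(-2) + (-4)*4 + (-3)*(-2) + (-3)*(-3)
= 2 + (-16) + 6 + 9 = 1
|a|^2 = (-1)^2 + (-4)^2 + (-3)^2 + (-3)^2 = 35
|b|^2 = (-2)^2 + 4^2 + (-2)^2 + (-3)^2 = 33
(a.b)^2 = 1^2 = 1
|a|^2 * |b|^2 = 35 * 33 = 1155
Result = 1 - 1155 = -1154


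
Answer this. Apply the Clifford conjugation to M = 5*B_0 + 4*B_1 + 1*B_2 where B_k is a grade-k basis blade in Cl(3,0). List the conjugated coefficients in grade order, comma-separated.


Clifford conjugate sign for grade k: (-1)^(k(k+1)/2)
Grade 0: (-1)^(0*1/2) = (-1)^0 = 1, coeff 5 -> 5
Grade 1: (-1)^(1*2/2) = (-1)^1 = -1, coeff 4 -> -4
Grade 2: (-1)^(2*3/2) = (-1)^3 = -1, coeff 1 -> -1
Conjugated coefficients: 5, -4, -1


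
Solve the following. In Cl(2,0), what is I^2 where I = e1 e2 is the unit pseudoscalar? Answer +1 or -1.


The pseudoscalar I = e1...e_n (product of all n generators) of Cl(p,q) satisfies I^2 = (-1)^(q + n(n-1)/2).
p = 2, q = 0, n = p + q = 2
n(n-1)/2 = 2 * 1 / 2 = 1
Exponent = q + n(n-1)/2 = 0 + 1 = 1
I^2 = (-1)^1 = -1


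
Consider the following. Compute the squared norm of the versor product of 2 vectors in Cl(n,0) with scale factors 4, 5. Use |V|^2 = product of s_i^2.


Each vector v_i has |v_i|^2 = s_i^2
Squared scales: 4^2 = 16, 5^2 = 25
|V|^2 = 16 * 25
= 400


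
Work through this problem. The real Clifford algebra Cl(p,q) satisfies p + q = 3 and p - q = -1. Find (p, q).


We need p + q = 3 and p - q = -1.
Adding: 2p = 3 + (-1) = 2, so p = 1.
Then q = 3 - 1 = 2.
(p, q) = (1, 2)


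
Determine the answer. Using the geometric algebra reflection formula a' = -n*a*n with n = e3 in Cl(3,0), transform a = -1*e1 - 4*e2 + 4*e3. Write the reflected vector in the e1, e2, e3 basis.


Reflection formula: a' = -n*a*n, with n = e3 (unit vector, n^2 = 1).
For reflection through hyperplane perp to e3:
The component along e3 flips sign, others stay.
a = (-1, -4, 4)
a' = (-1, -4, -4)
a' = -1*e1 - 4*e2 - 4*e3


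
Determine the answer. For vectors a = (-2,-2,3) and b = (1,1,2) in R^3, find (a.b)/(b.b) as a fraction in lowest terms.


Projection coefficient = (a . b) / (b . b)
a . b = (-2)*1 + (-2)*1 + 3*2
= -2 + (-2) + 6 = 2
b . b = 1^2 + 1^2 + 2^2
= 1 + 1 + 4 = 6
Coefficient = 2/6
In lowest terms: 1/3


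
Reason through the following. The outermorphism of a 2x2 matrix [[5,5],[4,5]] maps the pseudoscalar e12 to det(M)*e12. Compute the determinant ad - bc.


The outermorphism of a linear map f sends e1^e2 to f(e1)^f(e2).
f(e1) = 5*e1 + 4*e2
f(e2) = 5*e1 + 5*e2
f(e1) ^ f(e2) = (5*e1 + 4*e2) ^ (5*e1 + 5*e2)
= 5*5*e12 + 4*5*e21
= (25 - 20)*e12
= 5*e12
Coefficient = 5


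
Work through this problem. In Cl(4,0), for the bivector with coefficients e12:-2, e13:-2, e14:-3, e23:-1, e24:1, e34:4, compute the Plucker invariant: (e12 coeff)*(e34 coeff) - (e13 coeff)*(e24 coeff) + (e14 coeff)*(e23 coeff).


Plucker relation: af - be + cd
a*f = (-2)*4 = -8
b*e = (-2)*1 = -2
c*d = (-3)*(-1) = 3
af - be + cd = -8 - (-2) + 3
= -3


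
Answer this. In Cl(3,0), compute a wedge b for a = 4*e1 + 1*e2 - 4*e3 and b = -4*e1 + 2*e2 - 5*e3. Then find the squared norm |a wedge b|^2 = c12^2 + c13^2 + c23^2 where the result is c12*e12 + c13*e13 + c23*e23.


a wedge b = (a1*b2 - a2*b1)*e12 + (a1*b3 - a3*b1)*e13 + (a2*b3 - a3*b2)*e23
e12 coeff: 4*2 - 1*(-4) = 8 - (-4) = 12
e13 coeff: 4*(-5) - (-4)*(-4) = -20 - 16 = -36
e23 coeff: 1*(-5) - (-4)*2 = -5 - (-8) = 3
|a wedge b|^2 = 12^2 + (-36)^2 + 3^2
= 144 + 1296 + 9
= 1449


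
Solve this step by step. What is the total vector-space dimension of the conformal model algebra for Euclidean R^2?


The conformal model of R^2 uses Cl(3,1): the 2 Euclidean generators plus two extra orthogonal generators e+ (e+^2 = +1) and e- (e-^2 = -1), from which the null vectors e0, einf are built.
Number of generators m = 2 + 2 = 4.
dim Cl(p,q) = 2^m = 2^4 = 16


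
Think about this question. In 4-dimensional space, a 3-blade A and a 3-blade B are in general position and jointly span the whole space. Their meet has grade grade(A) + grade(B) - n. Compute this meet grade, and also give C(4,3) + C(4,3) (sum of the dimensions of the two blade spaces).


Meet grade = grade(A) + grade(B) - n
= 3 + 3 - 4 = 2
C(4,3) = 4
C(4,3) = 4
dim_A + dim_B = 4 + 4 = 8


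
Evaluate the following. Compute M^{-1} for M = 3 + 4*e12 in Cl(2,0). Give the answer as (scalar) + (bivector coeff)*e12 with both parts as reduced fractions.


M = 3 + 4*e12, where e12^2 = -1.
Since M commutes with its reverse ~M = a - b*e12, M * ~M = a^2 - b^2*e12^2 = a^2 + b^2.
So M^{-1} = ~M / (a^2 + b^2) = (a - b*e12)/(a^2 + b^2).
a^2 + b^2 = 9 + 16 = 25
Scalar part = 3/25 = 3/25
Bivector coeff = -4/25 = -4/25
M^{-1} = 3/25 - 4/25*e12


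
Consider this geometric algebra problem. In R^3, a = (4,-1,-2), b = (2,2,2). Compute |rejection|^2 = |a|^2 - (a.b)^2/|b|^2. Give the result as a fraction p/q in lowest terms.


|a|^2 = 4^2 + (-1)^2 + (-2)^2 = 21
|b|^2 = 2^2 + 2^2 + 2^2 = 12
a . b = 4*2 + (-1)*2 + (-2)*2 = 2
(a.b)^2 = 2^2 = 4
|rej|^2 = 21 - 4/12
= (252 - 4)/12
= 248/12
In lowest terms: 62/3


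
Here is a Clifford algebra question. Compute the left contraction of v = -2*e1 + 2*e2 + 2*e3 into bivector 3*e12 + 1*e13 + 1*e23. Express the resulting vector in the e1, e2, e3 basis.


Left contraction v _| B = <vB>_1 (grade-1 part of the geometric product vB).
Using e1_|e12 = e2, e2_|e12 = -e1, e1_|e13 = e3, e3_|e13 = -e1, e2_|e23 = e3, e3_|e23 = -e2:
e1 coeff: -v2*b12 - v3*b13 = -(2)*(3) - (2)*(1) = -8
e2 coeff: v1*b12 - v3*b23 = (-2)*(3) - (2)*(1) = -8
e3 coeff: v1*b13 + v2*b23 = (-2)*(1) + (2)*(1) = 0
v _| B = -8*e1 - 8*e2 + 0*e3


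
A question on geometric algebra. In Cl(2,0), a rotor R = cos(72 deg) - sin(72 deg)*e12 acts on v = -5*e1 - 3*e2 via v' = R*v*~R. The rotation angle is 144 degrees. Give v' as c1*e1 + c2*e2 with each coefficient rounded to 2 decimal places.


Rotor R = cos(72deg) - sin(72deg)*e12
Rotation angle theta = 2 * 72 = 144 degrees
v' = R*v*~R rotates v by theta.
cos(144deg) = -0.8090, sin(144deg) = 0.5878
v'_1 = -5*cos(144deg) - (-3)*sin(144deg)
= -5*(-0.8090) - (-3)*0.5878
= 5.81
v'_2 = -5*sin(144deg) + (-3)*cos(144deg)
= -5*0.5878 + (-3)*(-0.8090)
= -0.51
v' = 5.81*e1 - 0.51*e2


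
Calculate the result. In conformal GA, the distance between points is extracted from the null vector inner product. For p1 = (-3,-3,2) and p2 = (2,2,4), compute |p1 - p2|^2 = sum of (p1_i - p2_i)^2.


p1 - p2 = (-5, -5, -2)
|p1 - p2|^2 = (-5)^2 + (-5)^2 + (-2)^2
= 25 + 25 + 4
= 54


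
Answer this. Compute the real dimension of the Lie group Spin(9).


Spin(n) double-covers SO(n); both have Lie algebra so(n) of dimension n(n-1)/2.
n = 9
n(n-1) = 9 * 8 = 72
dim Spin(9) = 72/2 = 36


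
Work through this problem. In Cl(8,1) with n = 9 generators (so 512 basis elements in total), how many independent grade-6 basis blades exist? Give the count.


Number of grade-k basis blades in Cl(p,q) with n = p + q is C(n, k).
n = 8 + 1 = 9
C(9, 6) = 9! / (6! * 3!)
= 362880 / (720 * 6)
= 84


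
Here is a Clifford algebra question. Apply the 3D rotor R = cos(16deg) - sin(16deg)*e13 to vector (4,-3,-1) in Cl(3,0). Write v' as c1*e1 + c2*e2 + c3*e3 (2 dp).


Rotor R = cos(16deg) - sin(16deg)*e13
Rotation angle theta = 2 * 16 = 32 degrees in the e13 plane (e1 -> e3).
The component perpendicular to the plane (e2) is invariant: v'_2 = v2 = -3.00
cos(32deg) = 0.8480, sin(32deg) = 0.5299
v'_1 = v1*cos(theta) - v3*sin(theta) = 4*0.8480 - (-1)*0.5299 = 3.92
v'_3 = v1*sin(theta) + v3*cos(theta) = 4*0.5299 + (-1)*0.8480 = 1.27
v' = 3.92*e1 - 3.00*e2 + 1.27*e3


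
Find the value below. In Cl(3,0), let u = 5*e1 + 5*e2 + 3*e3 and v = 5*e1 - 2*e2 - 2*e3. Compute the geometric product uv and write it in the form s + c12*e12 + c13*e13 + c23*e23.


In Cl(3,0): e_i^2 = 1, e_ie_j = -e_je_i for i != j.
Scalar part = u . v = 5*5 + 5*(-2) + 3*(-2)
= 25 + (-10) + (-6) = 9
e12 coeff = 5*(-2) - 5*5 = -10 - 25 = -35
e13 coeff = 5*(-2) - 3*5 = -10 - 15 = -25
e23 coeff = 5*(-2) - 3*(-2) = -10 - (-6) = -4
uv = 9 - 35*e12 - 25*e13 - 4*e23


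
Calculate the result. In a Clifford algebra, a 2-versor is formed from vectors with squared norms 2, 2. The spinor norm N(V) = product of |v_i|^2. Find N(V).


Spinor norm N(V) = |v1|^2 * |v2|^2 * ... * |v2|^2
= 2 * 2
Running product: 2, 4
N(V) = 4


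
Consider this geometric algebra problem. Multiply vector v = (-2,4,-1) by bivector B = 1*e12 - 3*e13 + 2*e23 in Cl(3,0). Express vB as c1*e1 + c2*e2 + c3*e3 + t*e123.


vB has grade-1 (vector) and grade-3 (trivector) parts: vB = (v _| B) + (v ^ B).
Vector part <vB>_1:
  e1: -v2*b12 - v3*b13 = -(4)*(1) - (-1)*(-3) = -7
  e2: v1*b12 - v3*b23 = (-2)*(1) - (-1)*(2) = 0
  e3: v1*b13 + v2*b23 = (-2)*(-3) + (4)*(2) = 14
Trivector part <vB>_3:
  e123: v1*b23 - v2*b13 + v3*b12 = (-2)*(2) - (4)*(-3) + (-1)*(1) = 7
vB = -7*e1 + 0*e2 + 14*e3 + 7*e123


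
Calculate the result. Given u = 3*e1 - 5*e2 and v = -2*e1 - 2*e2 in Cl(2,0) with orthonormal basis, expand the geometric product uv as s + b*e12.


Expand: (3*e1 - 5*e2)(-2*e1 - 2*e2)
= 3*(-2)*e1e1 + 3*(-2)*e1e2 + (-5)*(-2)*e2e1 + (-5)*(-2)*e2e2
Using e1^2 = e2^2 = 1, e2e1 = -e1e2:
Scalar part s = 3*(-2) + (-5)*(-2) = -6 + 10 = 4
Bivector part b = 3*(-2) - (-5)*(-2) = -6 - 10 = -16
uv = 4 - 16*e12


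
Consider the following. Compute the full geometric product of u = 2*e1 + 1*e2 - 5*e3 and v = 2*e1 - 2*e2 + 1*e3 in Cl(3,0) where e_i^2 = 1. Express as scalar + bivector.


In Cl(3,0): e_i^2 = 1, e_ie_j = -e_je_i for i != j.
Scalar part = u . v = 2*2 + 1*(-2) + (-5)*1
= 4 + (-2) + (-5) = -3
e12 coeff = 2*(-2) - 1*2 = -4 - 2 = -6
e13 coeff = 2*1 - (-5)*2 = 2 - (-10) = 12
e23 coeff = 1*1 - (-5)*(-2) = 1 - 10 = -9
uv = -3 - 6*e12 + 12*e13 - 9*e23


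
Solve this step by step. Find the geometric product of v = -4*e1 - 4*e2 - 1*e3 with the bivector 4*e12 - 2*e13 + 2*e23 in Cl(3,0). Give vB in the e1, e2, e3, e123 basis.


vB has grade-1 (vector) and grade-3 (trivector) parts: vB = (v _| B) + (v ^ B).
Vector part <vB>_1:
  e1: -v2*b12 - v3*b13 = -(-4)*(4) - (-1)*(-2) = 14
  e2: v1*b12 - v3*b23 = (-4)*(4) - (-1)*(2) = -14
  e3: v1*b13 + v2*b23 = (-4)*(-2) + (-4)*(2) = 0
Trivector part <vB>_3:
  e123: v1*b23 - v2*b13 + v3*b12 = (-4)*(2) - (-4)*(-2) + (-1)*(4) = -20
vB = 14*e1 - 14*e2 + 0*e3 - 20*e123


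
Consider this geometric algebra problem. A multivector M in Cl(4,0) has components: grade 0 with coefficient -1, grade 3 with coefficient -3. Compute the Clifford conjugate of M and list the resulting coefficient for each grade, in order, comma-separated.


Clifford conjugate sign for grade k: (-1)^(k(k+1)/2)
Grade 0: (-1)^(0*1/2) = (-1)^0 = 1, coeff -1 -> -1
Grade 3: (-1)^(3*4/2) = (-1)^6 = 1, coeff -3 -> -3
Conjugated coefficients: -1, -3


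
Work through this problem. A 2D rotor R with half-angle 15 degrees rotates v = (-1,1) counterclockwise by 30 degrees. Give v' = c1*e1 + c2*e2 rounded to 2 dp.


Rotor R = cos(15deg) - sin(15deg)*e12
Rotation angle theta = 2 * 15 = 30 degrees
v' = R*v*~R rotates v by theta.
cos(30deg) = 0.8660, sin(30deg) = 0.5000
v'_1 = -1*cos(30deg) - 1*sin(30deg)
= -1*0.8660 - 1*0.5000
= -1.37
v'_2 = -1*sin(30deg) + 1*cos(30deg)
= -1*0.5000 + 1*0.8660
= 0.37
v' = -1.37*e1 + 0.37*e2


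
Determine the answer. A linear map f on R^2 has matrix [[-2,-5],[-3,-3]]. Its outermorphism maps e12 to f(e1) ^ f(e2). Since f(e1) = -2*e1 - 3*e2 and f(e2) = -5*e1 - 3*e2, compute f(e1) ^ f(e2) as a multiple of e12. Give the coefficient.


The outermorphism of a linear map f sends e1^e2 to f(e1)^f(e2).
f(e1) = -2*e1 - 3*e2
f(e2) = -5*e1 - 3*e2
f(e1) ^ f(e2) = (-2*e1 - 3*e2) ^ (-5*e1 - 3*e2)
= (-2)*(-3)*e12 + (-3)*(-5)*e21
= (6 - 15)*e12
= -9*e12
Coefficient = -9


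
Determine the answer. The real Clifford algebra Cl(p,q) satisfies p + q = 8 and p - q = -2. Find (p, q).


We need p + q = 8 and p - q = -2.
Adding: 2p = 8 + (-2) = 6, so p = 3.
Then q = 8 - 3 = 5.
(p, q) = (3, 5)


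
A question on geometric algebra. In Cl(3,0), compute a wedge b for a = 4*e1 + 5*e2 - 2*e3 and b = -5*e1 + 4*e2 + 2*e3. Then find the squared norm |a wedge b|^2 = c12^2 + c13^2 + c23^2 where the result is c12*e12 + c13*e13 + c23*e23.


a wedge b = (a1*b2 - a2*b1)*e12 + (a1*b3 - a3*b1)*e13 + (a2*b3 - a3*b2)*e23
e12 coeff: 4*4 - 5*(-5) = 16 - (-25) = 41
e13 coeff: 4*2 - (-2)*(-5) = 8 - 10 = -2
e23 coeff: 5*2 - (-2)*4 = 10 - (-8) = 18
|a wedge b|^2 = 41^2 + (-2)^2 + 18^2
= 1681 + 4 + 324
= 2009


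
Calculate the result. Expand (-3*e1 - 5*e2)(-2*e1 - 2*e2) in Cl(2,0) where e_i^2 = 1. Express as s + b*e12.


Expand: (-3*e1 - 5*e2)(-2*e1 - 2*e2)
= (-3)*(-2)*e1e1 + (-3)*(-2)*e1e2 + (-5)*(-2)*e2e1 + (-5)*(-2)*e2e2
Using e1^2 = e2^2 = 1, e2e1 = -e1e2:
Scalar part s = (-3)*(-2) + (-5)*(-2) = 6 + 10 = 16
Bivector part b = (-3)*(-2) - (-5)*(-2) = 6 - 10 = -4
uv = 16 - 4*e12


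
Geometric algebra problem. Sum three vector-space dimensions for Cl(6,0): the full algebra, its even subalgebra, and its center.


n = 6 + 0 = 6
Total dim = 2^6 = 64
Even subalgebra dim = 2^5 = 32
n is even, so center dim = 1
Sum = 64 + 32 + 1 = 97


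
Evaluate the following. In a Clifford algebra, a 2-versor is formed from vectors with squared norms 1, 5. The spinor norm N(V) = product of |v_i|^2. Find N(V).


Spinor norm N(V) = |v1|^2 * |v2|^2 * ... * |v2|^2
= 1 * 5
Running product: 1, 5
N(V) = 5


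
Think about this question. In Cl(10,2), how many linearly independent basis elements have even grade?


Even subalgebra dimension = 2^(n-1)
n = 10 + 2 = 12
2^(12 - 1) = 2^11 = 2048
Verification: sum of C(12,k) for even k = 1 + 66 + 495 + 924 + 495 + 66 + 1 = 2048
Result = 2048


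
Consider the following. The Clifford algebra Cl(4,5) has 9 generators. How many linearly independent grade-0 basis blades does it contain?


Number of grade-k basis blades in Cl(p,q) with n = p + q is C(n, k).
n = 4 + 5 = 9
C(9, 0) = 9! / (0! * 9!)
= 362880 / (1 * 362880)
= 1


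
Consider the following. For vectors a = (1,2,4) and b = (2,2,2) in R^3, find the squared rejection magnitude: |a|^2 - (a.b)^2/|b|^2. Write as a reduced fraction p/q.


|a|^2 = 1^2 + 2^2 + 4^2 = 21
|b|^2 = 2^2 + 2^2 + 2^2 = 12
a . b = 1*2 + 2*2 + 4*2 = 14
(a.b)^2 = 14^2 = 196
|rej|^2 = 21 - 196/12
= (252 - 196)/12
= 56/12
In lowest terms: 14/3


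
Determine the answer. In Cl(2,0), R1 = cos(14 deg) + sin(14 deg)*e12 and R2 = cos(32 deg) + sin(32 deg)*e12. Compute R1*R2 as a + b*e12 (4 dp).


Same-plane rotors commute and their half-angles add:
R1*R2 = cos(a1 + a2) + sin(a1 + a2)*e12.
a1 + a2 = 14 + 32 = 46 deg
cos(46 deg) = 0.6947
sin(46 deg) = 0.7193
R1*R2 = 0.6947 + 0.7193*e12


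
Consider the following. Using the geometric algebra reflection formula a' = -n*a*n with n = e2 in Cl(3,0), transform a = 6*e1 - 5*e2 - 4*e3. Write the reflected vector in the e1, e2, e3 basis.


Reflection formula: a' = -n*a*n, with n = e2 (unit vector, n^2 = 1).
For reflection through hyperplane perp to e2:
The component along e2 flips sign, others stay.
a = (6, -5, -4)
a' = (6, 5, -4)
a' = 6*e1 + 5*e2 - 4*e3


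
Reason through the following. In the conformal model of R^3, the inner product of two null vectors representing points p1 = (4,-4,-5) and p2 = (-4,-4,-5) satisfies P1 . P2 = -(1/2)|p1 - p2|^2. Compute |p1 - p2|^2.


p1 - p2 = (8, 0, 0)
|p1 - p2|^2 = 8^2 + 0^2 + 0^2
= 64 + 0 + 0
= 64


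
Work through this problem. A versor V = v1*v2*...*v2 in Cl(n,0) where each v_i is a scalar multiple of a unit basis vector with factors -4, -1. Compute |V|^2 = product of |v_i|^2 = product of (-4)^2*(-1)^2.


Each vector v_i has |v_i|^2 = s_i^2
Squared scales: (-4)^2 = 16, (-1)^2 = 1
|V|^2 = 16 * 1
= 16


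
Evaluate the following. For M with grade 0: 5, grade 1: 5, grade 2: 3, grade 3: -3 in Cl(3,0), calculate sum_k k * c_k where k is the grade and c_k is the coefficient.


Grade-weighted sum = sum of grade_k * coefficient_k
0*5 = 0
1*5 = 5
2*3 = 6
3*(-3) = -9
Total = 0 + 5 + 6 + (-9) = 2


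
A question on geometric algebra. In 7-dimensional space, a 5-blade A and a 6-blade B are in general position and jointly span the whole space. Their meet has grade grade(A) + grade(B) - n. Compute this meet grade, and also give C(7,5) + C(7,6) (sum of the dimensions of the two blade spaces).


Meet grade = grade(A) + grade(B) - n
= 5 + 6 - 7 = 4
C(7,5) = 21
C(7,6) = 7
dim_A + dim_B = 21 + 7 = 28


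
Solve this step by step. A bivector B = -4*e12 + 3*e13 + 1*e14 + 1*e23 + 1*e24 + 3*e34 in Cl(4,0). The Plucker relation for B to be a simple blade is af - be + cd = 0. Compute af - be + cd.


Plucker relation: af - be + cd
a*f = (-4)*3 = -12
b*e = 3*1 = 3
c*d = 1*1 = 1
af - be + cd = -12 - 3 + 1
= -14


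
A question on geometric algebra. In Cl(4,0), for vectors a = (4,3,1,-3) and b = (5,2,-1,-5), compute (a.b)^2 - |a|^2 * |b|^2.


a . b = 4*5 + 3*2 + 1*(-1) + (-3)*(-5)
= 20 + 6 + (-1) + 15 = 40
|a|^2 = 4^2 + 3^2 + 1^2 + (-3)^2 = 35
|b|^2 = 5^2 + 2^2 + (-1)^2 + (-5)^2 = 55
(a.b)^2 = 40^2 = 1600
|a|^2 * |b|^2 = 35 * 55 = 1925
Result = 1600 - 1925 = -325


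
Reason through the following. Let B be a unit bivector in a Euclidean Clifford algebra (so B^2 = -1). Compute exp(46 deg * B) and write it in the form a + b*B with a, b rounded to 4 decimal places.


For a unit bivector B with B^2 = -1, the exponential series gives
e^(theta*B) = cos(theta) + sin(theta)*B (the GA analogue of Euler's formula).
theta = 46 degrees = 0.802851 rad
cos(46 deg) = 0.6947
sin(46 deg) = 0.7193
exp(theta*B) = 0.6947 + 0.7193*B


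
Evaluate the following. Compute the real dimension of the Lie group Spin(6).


Spin(n) double-covers SO(n); both have Lie algebra so(n) of dimension n(n-1)/2.
n = 6
n(n-1) = 6 * 5 = 30
dim Spin(6) = 30/2 = 15


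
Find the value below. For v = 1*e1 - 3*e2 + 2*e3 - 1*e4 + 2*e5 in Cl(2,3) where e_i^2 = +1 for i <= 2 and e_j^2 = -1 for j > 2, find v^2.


v^2 = sum of c_i^2 * e_i^2
Positive signature terms (e_i^2 = +1): 1^2 + (-3)^2 = 10
Negative signature terms (e_j^2 = -1): 2^2 + (-1)^2 + 2^2 = 9
v^2 = 10 - 9 = 1


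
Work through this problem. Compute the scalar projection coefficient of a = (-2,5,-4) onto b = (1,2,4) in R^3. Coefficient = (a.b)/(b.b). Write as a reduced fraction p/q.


Projection coefficient = (a . b) / (b . b)
a . b = (-2)*1 + 5*2 + (-4)*4
= -2 + 10 + (-16) = -8
b . b = 1^2 + 2^2 + 4^2
= 1 + 4 + 16 = 21
Coefficient = -8/21
In lowest terms: -8/21


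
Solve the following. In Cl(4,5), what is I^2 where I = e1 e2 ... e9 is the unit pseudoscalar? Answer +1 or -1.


The pseudoscalar I = e1...e_n (product of all n generators) of Cl(p,q) satisfies I^2 = (-1)^(q + n(n-1)/2).
p = 4, q = 5, n = p + q = 9
n(n-1)/2 = 9 * 8 / 2 = 36
Exponent = q + n(n-1)/2 = 5 + 36 = 41
I^2 = (-1)^41 = -1


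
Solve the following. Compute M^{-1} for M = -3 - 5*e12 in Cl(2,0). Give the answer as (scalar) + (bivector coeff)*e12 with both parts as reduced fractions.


M = -3 - 5*e12, where e12^2 = -1.
Since M commutes with its reverse ~M = a - b*e12, M * ~M = a^2 - b^2*e12^2 = a^2 + b^2.
So M^{-1} = ~M / (a^2 + b^2) = (a - b*e12)/(a^2 + b^2).
a^2 + b^2 = 9 + 25 = 34
Scalar part = -3/34 = -3/34
Bivector coeff = 5/34 = 5/34
M^{-1} = -3/34 + 5/34*e12


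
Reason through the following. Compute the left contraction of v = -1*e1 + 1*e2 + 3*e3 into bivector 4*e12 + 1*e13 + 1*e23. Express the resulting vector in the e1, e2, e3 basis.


Left contraction v _| B = <vB>_1 (grade-1 part of the geometric product vB).
Using e1_|e12 = e2, e2_|e12 = -e1, e1_|e13 = e3, e3_|e13 = -e1, e2_|e23 = e3, e3_|e23 = -e2:
e1 coeff: -v2*b12 - v3*b13 = -(1)*(4) - (3)*(1) = -7
e2 coeff: v1*b12 - v3*b23 = (-1)*(4) - (3)*(1) = -7
e3 coeff: v1*b13 + v2*b23 = (-1)*(1) + (1)*(1) = 0
v _| B = -7*e1 - 7*e2 + 0*e3


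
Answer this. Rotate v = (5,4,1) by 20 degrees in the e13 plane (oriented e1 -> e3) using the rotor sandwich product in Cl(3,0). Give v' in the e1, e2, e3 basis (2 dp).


Rotor R = cos(10deg) - sin(10deg)*e13
Rotation angle theta = 2 * 10 = 20 degrees in the e13 plane (e1 -> e3).
The component perpendicular to the plane (e2) is invariant: v'_2 = v2 = 4.00
cos(20deg) = 0.9397, sin(20deg) = 0.3420
v'_1 = v1*cos(theta) - v3*sin(theta) = 5*0.9397 - 1*0.3420 = 4.36
v'_3 = v1*sin(theta) + v3*cos(theta) = 5*0.3420 + 1*0.9397 = 2.65
v' = 4.36*e1 + 4.00*e2 + 2.65*e3


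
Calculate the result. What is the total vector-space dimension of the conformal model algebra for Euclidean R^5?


The conformal model of R^5 uses Cl(6,1): the 5 Euclidean generators plus two extra orthogonal generators e+ (e+^2 = +1) and e- (e-^2 = -1), from which the null vectors e0, einf are built.
Number of generators m = 5 + 2 = 7.
dim Cl(p,q) = 2^m = 2^7 = 128


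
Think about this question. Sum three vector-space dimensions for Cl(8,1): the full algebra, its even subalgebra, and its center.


n = 8 + 1 = 9
Total dim = 2^9 = 512
Even subalgebra dim = 2^8 = 256
n is odd, so center dim = 2
Sum = 512 + 256 + 2 = 770


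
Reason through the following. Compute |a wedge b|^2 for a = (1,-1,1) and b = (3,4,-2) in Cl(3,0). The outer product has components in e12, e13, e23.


a wedge b = (a1*b2 - a2*b1)*e12 + (a1*b3 - a3*b1)*e13 + (a2*b3 - a3*b2)*e23
e12 coeff: 1*4 - (-1)*3 = 4 - (-3) = 7
e13 coeff: 1*(-2) - 1*3 = -2 - 3 = -5
e23 coeff: (-1)*(-2) - 1*4 = 2 - 4 = -2
|a wedge b|^2 = 7^2 + (-5)^2 + (-2)^2
= 49 + 25 + 4
= 78


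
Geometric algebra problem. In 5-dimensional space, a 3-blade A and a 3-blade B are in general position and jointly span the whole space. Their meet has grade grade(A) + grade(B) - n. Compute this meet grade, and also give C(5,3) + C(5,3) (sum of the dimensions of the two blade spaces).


Meet grade = grade(A) + grade(B) - n
= 3 + 3 - 5 = 1
C(5,3) = 10
C(5,3) = 10
dim_A + dim_B = 10 + 10 = 20


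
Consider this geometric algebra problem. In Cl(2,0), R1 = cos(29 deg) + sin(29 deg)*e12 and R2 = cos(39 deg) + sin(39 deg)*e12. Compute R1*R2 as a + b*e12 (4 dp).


Same-plane rotors commute and their half-angles add:
R1*R2 = cos(a1 + a2) + sin(a1 + a2)*e12.
a1 + a2 = 29 + 39 = 68 deg
cos(68 deg) = 0.3746
sin(68 deg) = 0.9272
R1*R2 = 0.3746 + 0.9272*e12


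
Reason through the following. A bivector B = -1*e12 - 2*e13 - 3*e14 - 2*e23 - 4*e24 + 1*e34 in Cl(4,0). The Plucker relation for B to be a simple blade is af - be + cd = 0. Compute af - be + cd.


Plucker relation: af - be + cd
a*f = (-1)*1 = -1
b*e = (-2)*(-4) = 8
c*d = (-3)*(-2) = 6
af - be + cd = -1 - 8 + 6
= -3


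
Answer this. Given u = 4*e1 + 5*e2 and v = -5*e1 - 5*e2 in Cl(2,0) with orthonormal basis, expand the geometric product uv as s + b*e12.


Expand: (4*e1 + 5*e2)(-5*e1 - 5*e2)
= 4*(-5)*e1e1 + 4*(-5)*e1e2 + 5*(-5)*e2e1 + 5*(-5)*e2e2
Using e1^2 = e2^2 = 1, e2e1 = -e1e2:
Scalar part s = 4*(-5) + 5*(-5) = -20 + (-25) = -45
Bivector part b = 4*(-5) - 5*(-5) = -20 - (-25) = 5
uv = -45 + 5*e12


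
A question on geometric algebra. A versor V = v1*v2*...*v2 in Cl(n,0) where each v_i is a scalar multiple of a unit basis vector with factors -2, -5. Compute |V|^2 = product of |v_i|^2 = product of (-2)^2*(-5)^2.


Each vector v_i has |v_i|^2 = s_i^2
Squared scales: (-2)^2 = 4, (-5)^2 = 25
|V|^2 = 4 * 25
= 100


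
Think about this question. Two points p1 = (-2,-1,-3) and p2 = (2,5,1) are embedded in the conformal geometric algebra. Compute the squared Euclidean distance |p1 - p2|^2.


p1 - p2 = (-4, -6, -4)
|p1 - p2|^2 = (-4)^2 + (-6)^2 + (-4)^2
= 16 + 36 + 16
= 68


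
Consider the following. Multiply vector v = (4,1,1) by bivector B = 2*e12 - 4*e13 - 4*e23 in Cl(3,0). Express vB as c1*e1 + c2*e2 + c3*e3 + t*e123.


vB has grade-1 (vector) and grade-3 (trivector) parts: vB = (v _| B) + (v ^ B).
Vector part <vB>_1:
  e1: -v2*b12 - v3*b13 = -(1)*(2) - (1)*(-4) = 2
  e2: v1*b12 - v3*b23 = (4)*(2) - (1)*(-4) = 12
  e3: v1*b13 + v2*b23 = (4)*(-4) + (1)*(-4) = -20
Trivector part <vB>_3:
  e123: v1*b23 - v2*b13 + v3*b12 = (4)*(-4) - (1)*(-4) + (1)*(2) = -10
vB = 2*e1 + 12*e2 - 20*e3 - 10*e123


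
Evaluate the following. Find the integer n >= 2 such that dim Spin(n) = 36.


dim Spin(n) = dim so(n) = n(n-1)/2.
Solve n(n-1)/2 = 36, i.e. n^2 - n - 72 = 0.
Discriminant = 1 + 8*36 = 289
n = (1 + sqrt(289))/2 = (1 + 17)/2 = 9


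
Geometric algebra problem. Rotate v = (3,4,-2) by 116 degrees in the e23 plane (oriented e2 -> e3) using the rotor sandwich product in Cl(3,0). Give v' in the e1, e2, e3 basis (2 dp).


Rotor R = cos(58deg) - sin(58deg)*e23
Rotation angle theta = 2 * 58 = 116 degrees in the e23 plane (e2 -> e3).
The component perpendicular to the plane (e1) is invariant: v'_1 = v1 = 3.00
cos(116deg) = -0.4384, sin(116deg) = 0.8988
v'_2 = v2*cos(theta) - v3*sin(theta) = 4*(-0.4384) - (-2)*0.8988 = 0.04
v'_3 = v2*sin(theta) + v3*cos(theta) = 4*0.8988 + (-2)*(-0.4384) = 4.47
v' = 3.00*e1 + 0.04*e2 + 4.47*e3


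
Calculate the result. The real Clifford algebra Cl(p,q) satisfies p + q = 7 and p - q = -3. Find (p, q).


We need p + q = 7 and p - q = -3.
Adding: 2p = 7 + (-3) = 4, so p = 2.
Then q = 7 - 2 = 5.
(p, q) = (2, 5)


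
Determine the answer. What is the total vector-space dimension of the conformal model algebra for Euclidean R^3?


The conformal model of R^3 uses Cl(4,1): the 3 Euclidean generators plus two extra orthogonal generators e+ (e+^2 = +1) and e- (e-^2 = -1), from which the null vectors e0, einf are built.
Number of generators m = 3 + 2 = 5.
dim Cl(p,q) = 2^m = 2^5 = 32


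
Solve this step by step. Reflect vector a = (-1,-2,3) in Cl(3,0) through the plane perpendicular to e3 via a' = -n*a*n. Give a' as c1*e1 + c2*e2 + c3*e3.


Reflection formula: a' = -n*a*n, with n = e3 (unit vector, n^2 = 1).
For reflection through hyperplane perp to e3:
The component along e3 flips sign, others stay.
a = (-1, -2, 3)
a' = (-1, -2, -3)
a' = -1*e1 - 2*e2 - 3*e3


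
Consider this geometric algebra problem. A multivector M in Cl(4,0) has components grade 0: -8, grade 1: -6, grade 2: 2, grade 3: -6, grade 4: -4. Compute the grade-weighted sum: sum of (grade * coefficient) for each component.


Grade-weighted sum = sum of grade_k * coefficient_k
0*(-8) = 0
1*(-6) = -6
2*2 = 4
3*(-6) = -18
4*(-4) = -16
Total = 0 + (-6) + 4 + (-18) + (-16) = -36


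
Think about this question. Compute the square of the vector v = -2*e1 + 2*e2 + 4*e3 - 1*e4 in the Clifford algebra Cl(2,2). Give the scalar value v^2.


v^2 = sum of c_i^2 * e_i^2
Positive signature terms (e_i^2 = +1): (-2)^2 + 2^2 = 8
Negative signature terms (e_j^2 = -1): 4^2 + (-1)^2 = 17
v^2 = 8 - 17 = -9


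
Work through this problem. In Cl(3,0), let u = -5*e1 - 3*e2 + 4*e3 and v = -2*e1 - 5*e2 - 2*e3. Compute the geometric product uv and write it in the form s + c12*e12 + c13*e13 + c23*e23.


In Cl(3,0): e_i^2 = 1, e_ie_j = -e_je_i for i != j.
Scalar part = u . v = (-5)*(-2) + (-3)*(-5) + 4*(-2)
= 10 + 15 + (-8) = 17
e12 coeff = (-5)*(-5) - (-3)*(-2) = 25 - 6 = 19
e13 coeff = (-5)*(-2) - 4*(-2) = 10 - (-8) = 18
e23 coeff = (-3)*(-2) - 4*(-5) = 6 - (-20) = 26
uv = 17 + 19*e12 + 18*e13 + 26*e23
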